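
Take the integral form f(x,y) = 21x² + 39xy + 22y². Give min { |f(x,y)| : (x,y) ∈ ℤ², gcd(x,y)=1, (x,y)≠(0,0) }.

translate: b→-3 (≡39 mod 42), so (21,39,22)→(21,-3,4)
flip: (21,-3,4)→(4,3,21)
reduced (well bottom): (4,3,21) with a≤c, −a<b≤a
well minimum = a = 4

4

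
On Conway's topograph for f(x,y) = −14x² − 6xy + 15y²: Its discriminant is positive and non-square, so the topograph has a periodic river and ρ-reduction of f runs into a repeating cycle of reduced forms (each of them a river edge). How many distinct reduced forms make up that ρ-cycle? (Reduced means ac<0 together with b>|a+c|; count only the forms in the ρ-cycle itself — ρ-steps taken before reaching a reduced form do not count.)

D = 876, ⌊√D⌋ = 29
descent: ρ → (15,6,-14)  [lands on river]
river: ρ → (-14,22,7)
river: ρ → (7,20,-17)
river: ρ → (-17,14,10)
river: ρ → (10,26,-5)
river: ρ → (-5,24,15)
ρ-cycle length = 6 (tail of 1 descent step not counted)

6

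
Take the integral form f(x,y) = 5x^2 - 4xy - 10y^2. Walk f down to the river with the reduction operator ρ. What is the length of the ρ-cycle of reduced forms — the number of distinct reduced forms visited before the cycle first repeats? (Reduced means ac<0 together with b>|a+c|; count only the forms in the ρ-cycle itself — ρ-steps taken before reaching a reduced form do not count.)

D = 216, ⌊√D⌋ = 14
descent: ρ → (-10,4,5)
descent: ρ → (5,6,-9)  [lands on river]
river: ρ → (-9,12,2)
river: ρ → (2,12,-9)
river: ρ → (-9,6,5)
river: ρ → (5,14,-1)
river: ρ → (-1,14,5)
ρ-cycle length = 6 (tail of 2 descent steps not counted)

6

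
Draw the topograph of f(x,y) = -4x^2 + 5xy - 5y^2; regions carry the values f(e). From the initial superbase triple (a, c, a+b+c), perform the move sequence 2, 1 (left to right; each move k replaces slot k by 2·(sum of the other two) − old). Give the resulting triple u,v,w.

start (-4,-5,-4) = (f(1,0),f(0,1),f(1,1))
replace slot 2: 2·((-4)+(-4)) − (-5) = -11 → (-4,-11,-4)
replace slot 1: 2·((-11)+(-4)) − (-4) = -26 → (-26,-11,-4)

-26,-11,-4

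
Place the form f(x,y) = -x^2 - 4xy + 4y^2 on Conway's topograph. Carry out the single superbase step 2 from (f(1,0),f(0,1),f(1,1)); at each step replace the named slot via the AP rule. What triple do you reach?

start (-1,4,-1) = (f(1,0),f(0,1),f(1,1))
replace slot 2: 2·((-1)+(-1)) − 4 = -8 → (-1,-8,-1)

-1,-8,-1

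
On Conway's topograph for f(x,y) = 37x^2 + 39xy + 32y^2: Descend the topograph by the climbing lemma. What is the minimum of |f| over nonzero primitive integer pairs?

translate: b→-35 (≡39 mod 74), so (37,39,32)→(37,-35,30)
flip: (37,-35,30)→(30,35,37)
translate: b→-25 (≡35 mod 60), so (30,35,37)→(30,-25,32)
reduced (well bottom): (30,-25,32) with a≤c, −a<b≤a
well minimum = a = 30

30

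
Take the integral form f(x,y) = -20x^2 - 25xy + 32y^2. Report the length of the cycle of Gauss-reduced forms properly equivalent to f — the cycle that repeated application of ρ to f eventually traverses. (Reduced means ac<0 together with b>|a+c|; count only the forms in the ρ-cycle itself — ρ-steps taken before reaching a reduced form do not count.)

D = 3185, ⌊√D⌋ = 56
descent: ρ → (32,25,-20)  [lands on river]
river: ρ → (-20,55,2)
river: ρ → (2,53,-47)
river: ρ → (-47,41,8)
river: ρ → (8,55,-5)
river: ρ → (-5,55,8)
river: ρ → (8,41,-47)
river: ρ → (-47,53,2)
river: ρ → (2,55,-20)
river: ρ → (-20,25,32)
river: ρ → (32,39,-13)
river: ρ → (-13,39,32)
ρ-cycle length = 12 (tail of 1 descent step not counted)

12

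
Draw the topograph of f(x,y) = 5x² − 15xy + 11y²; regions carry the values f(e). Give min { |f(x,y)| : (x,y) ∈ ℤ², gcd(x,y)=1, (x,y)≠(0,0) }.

descent: ρ → (11,-7,1)
descent: ρ → (1,1,-1)  [lands on river]
river: ρ → (-1,1,1)
closes: descent 2, river 2
min |a| on river = 1

1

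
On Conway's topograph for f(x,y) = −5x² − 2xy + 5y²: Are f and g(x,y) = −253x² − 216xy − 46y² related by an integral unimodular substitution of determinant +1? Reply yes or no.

D₁ = 104, D₂ = 104
river cycle of f (length 6): (5, 2, -5), (-5, 8, 2), (2, 8, -5), (-5, 2, 5), (5, 8, -2), (-2, 8, 5)
river cycle of g (length 6): (-5, 8, 2), (2, 8, -5), (-5, 2, 5), (5, 8, -2), (-2, 8, 5), (5, 2, -5)
cycles coincide ⇒ equivalent

yes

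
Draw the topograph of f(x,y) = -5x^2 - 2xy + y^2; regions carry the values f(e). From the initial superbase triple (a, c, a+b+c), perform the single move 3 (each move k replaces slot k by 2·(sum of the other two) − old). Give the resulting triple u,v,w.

start (-5,1,-6) = (f(1,0),f(0,1),f(1,1))
replace slot 3: 2·((-5)+1) − (-6) = -2 → (-5,1,-2)

-5,1,-2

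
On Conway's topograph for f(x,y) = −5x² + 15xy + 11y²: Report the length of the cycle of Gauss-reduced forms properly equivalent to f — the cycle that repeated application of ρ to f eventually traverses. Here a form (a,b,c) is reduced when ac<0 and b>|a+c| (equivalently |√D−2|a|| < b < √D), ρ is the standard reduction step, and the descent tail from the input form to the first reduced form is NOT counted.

D = 445, ⌊√D⌋ = 21
river: ρ → (11,7,-9)
river: ρ → (-9,11,9)
river: ρ → (9,7,-11)
river: ρ → (-11,15,5)
river: ρ → (5,15,-11)
river: ρ → (-11,7,9)
river: ρ → (9,11,-9)
river: ρ → (-9,7,11)
river: ρ → (11,15,-5)
river: ρ → (-5,15,11)
ρ-cycle length = 10 (tail of 0 descent steps not counted)

10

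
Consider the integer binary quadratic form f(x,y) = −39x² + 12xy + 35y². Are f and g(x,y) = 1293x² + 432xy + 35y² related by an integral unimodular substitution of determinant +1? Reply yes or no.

D₁ = 5604, D₂ = 5604
river cycle of f (length 40): (35, 58, -16), (-16, 70, 11), (11, 62, -40), (-40, 18, 33), (33, 48, -25), (-25, 52, 29), (29, 64, -13), (-13, 66, 24), (24, 30, -49), (-49, 68, 5), … (30 more)
river cycle of g (length 40): (35, 58, -16), (-16, 70, 11), (11, 62, -40), (-40, 18, 33), (33, 48, -25), (-25, 52, 29), (29, 64, -13), (-13, 66, 24), (24, 30, -49), (-49, 68, 5), … (30 more)
cycles coincide ⇒ equivalent

yes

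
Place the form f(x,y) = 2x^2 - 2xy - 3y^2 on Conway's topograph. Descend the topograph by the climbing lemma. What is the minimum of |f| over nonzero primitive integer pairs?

descent: ρ → (-3,2,2)  [lands on river]
river: ρ → (2,2,-3)
river: ρ → (-3,4,1)
river: ρ → (1,4,-3)
closes: descent 1, river 4
min |a| on river = 1

1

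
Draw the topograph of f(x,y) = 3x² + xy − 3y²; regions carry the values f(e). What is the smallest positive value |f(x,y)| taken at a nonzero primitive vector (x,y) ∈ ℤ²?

river: ρ → (-3,5,1)
river: ρ → (1,5,-3)
river: ρ → (-3,1,3)
river: ρ → (3,5,-1)
river: ρ → (-1,5,3)
river: ρ → (3,1,-3)
closes: descent 0, river 6
min |a| on river = 1

1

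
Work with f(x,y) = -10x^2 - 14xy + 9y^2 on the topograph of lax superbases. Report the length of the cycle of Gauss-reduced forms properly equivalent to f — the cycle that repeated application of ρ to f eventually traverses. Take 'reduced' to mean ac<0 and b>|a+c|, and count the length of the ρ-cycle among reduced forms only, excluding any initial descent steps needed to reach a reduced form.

D = 556, ⌊√D⌋ = 23
descent: ρ → (9,14,-10)  [lands on river]
river: ρ → (-10,6,13)
river: ρ → (13,20,-3)
river: ρ → (-3,22,6)
river: ρ → (6,14,-15)
river: ρ → (-15,16,5)
river: ρ → (5,14,-18)
river: ρ → (-18,22,1)
river: ρ → (1,22,-18)
river: ρ → (-18,14,5)
river: ρ → (5,16,-15)
river: ρ → (-15,14,6)
river: ρ → (6,22,-3)
river: ρ → (-3,20,13)
river: ρ → (13,6,-10)
river: ρ → (-10,14,9)
river: ρ → (9,22,-2)
river: ρ → (-2,22,9)
ρ-cycle length = 18 (tail of 1 descent step not counted)

18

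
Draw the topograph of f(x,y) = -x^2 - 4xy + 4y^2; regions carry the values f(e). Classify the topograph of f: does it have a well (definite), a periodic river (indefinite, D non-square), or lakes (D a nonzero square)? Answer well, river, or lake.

D = b²−4ac = (-4)² − 4·(-1)·4 = 32
D > 0 non-square ⇒ indefinite ⇒ periodic river

river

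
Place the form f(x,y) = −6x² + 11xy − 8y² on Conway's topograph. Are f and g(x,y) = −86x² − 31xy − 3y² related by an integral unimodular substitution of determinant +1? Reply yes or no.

D₁ = -71, D₂ = -71
f is negative-definite; reduce −f:
−f: translate: b→1 (≡-11 mod 12), so (6,-11,8)→(6,1,3)
−f: flip: (6,1,3)→(3,-1,6)
−f: reduced (well bottom): (3,-1,6) with a≤c, −a<b≤a
flip sign back: reduced form of f is (-3,1,-6)
g is negative-definite; reduce −g:
−g: flip: (86,31,3)→(3,-31,86)
−g: translate: b→-1 (≡-31 mod 6), so (3,-31,86)→(3,-1,6)
−g: reduced (well bottom): (3,-1,6) with a≤c, −a<b≤a
flip sign back: reduced form of g is (-3,1,-6)
reduced forms (-3, 1, -6) vs (-3, 1, -6) ⇒ equivalent

yes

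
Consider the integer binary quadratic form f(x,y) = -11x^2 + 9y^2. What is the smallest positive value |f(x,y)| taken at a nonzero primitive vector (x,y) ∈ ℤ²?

descent: ρ → (9,18,-2)  [lands on river]
river: ρ → (-2,18,9)
closes: descent 1, river 2
min |a| on river = 2

2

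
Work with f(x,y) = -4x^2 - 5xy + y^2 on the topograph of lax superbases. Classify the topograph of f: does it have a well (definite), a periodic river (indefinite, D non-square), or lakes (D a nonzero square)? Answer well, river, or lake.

D = b²−4ac = (-5)² − 4·(-4)·1 = 41
D > 0 non-square ⇒ indefinite ⇒ periodic river

river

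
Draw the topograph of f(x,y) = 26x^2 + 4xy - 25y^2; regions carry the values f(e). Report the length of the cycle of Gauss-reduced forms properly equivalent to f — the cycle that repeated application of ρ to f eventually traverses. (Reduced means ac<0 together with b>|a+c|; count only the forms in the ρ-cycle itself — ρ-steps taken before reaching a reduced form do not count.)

D = 2616, ⌊√D⌋ = 51
river: ρ → (-25,46,5)
river: ρ → (5,44,-34)
river: ρ → (-34,24,15)
river: ρ → (15,36,-22)
river: ρ → (-22,8,29)
river: ρ → (29,50,-1)
river: ρ → (-1,50,29)
river: ρ → (29,8,-22)
river: ρ → (-22,36,15)
river: ρ → (15,24,-34)
river: ρ → (-34,44,5)
river: ρ → (5,46,-25)
river: ρ → (-25,4,26)
river: ρ → (26,48,-3)
river: ρ → (-3,48,26)
river: ρ → (26,4,-25)
ρ-cycle length = 16 (tail of 0 descent steps not counted)

16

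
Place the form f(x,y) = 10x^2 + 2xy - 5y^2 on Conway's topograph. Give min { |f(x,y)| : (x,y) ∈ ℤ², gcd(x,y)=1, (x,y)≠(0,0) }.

descent: ρ → (-5,8,7)  [lands on river]
river: ρ → (7,6,-6)
river: ρ → (-6,6,7)
river: ρ → (7,8,-5)
river: ρ → (-5,12,3)
river: ρ → (3,12,-5)
closes: descent 1, river 6
min |a| on river = 3

3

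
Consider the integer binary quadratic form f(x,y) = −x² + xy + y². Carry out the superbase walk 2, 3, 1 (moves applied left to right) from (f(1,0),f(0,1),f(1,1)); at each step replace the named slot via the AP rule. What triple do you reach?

start (-1,1,1) = (f(1,0),f(0,1),f(1,1))
replace slot 2: 2·((-1)+1) − 1 = -1 → (-1,-1,1)
replace slot 3: 2·((-1)+(-1)) − 1 = -5 → (-1,-1,-5)
replace slot 1: 2·((-1)+(-5)) − (-1) = -11 → (-11,-1,-5)

-11,-1,-5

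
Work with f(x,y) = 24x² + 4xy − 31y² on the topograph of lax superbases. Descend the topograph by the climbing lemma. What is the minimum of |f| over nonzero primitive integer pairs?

descent: ρ → (-31,-4,24)
descent: ρ → (24,52,-3)  [lands on river]
river: ρ → (-3,50,41)
river: ρ → (41,32,-12)
river: ρ → (-12,40,29)
river: ρ → (29,18,-23)
river: ρ → (-23,28,24)
river: ρ → (24,20,-27)
river: ρ → (-27,34,17)
river: ρ → (17,34,-27)
river: ρ → (-27,20,24)
river: ρ → (24,28,-23)
river: ρ → (-23,18,29)
river: ρ → (29,40,-12)
river: ρ → (-12,32,41)
river: ρ → (41,50,-3)
river: ρ → (-3,52,24)
river: ρ → (24,44,-11)
river: ρ → (-11,44,24)
closes: descent 2, river 18
min |a| on river = 3

3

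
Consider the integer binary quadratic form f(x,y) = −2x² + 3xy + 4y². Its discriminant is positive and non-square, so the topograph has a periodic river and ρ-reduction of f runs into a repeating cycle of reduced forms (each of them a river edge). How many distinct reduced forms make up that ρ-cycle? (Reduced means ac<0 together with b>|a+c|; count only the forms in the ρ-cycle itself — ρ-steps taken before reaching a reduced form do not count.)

D = 41, ⌊√D⌋ = 6
river: ρ → (4,5,-1)
river: ρ → (-1,5,4)
river: ρ → (4,3,-2)
river: ρ → (-2,5,2)
river: ρ → (2,3,-4)
river: ρ → (-4,5,1)
river: ρ → (1,5,-4)
river: ρ → (-4,3,2)
river: ρ → (2,5,-2)
river: ρ → (-2,3,4)
ρ-cycle length = 10 (tail of 0 descent steps not counted)

10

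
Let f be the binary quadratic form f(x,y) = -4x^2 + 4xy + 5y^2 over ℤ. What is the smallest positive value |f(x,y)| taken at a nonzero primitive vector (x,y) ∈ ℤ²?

river: ρ → (5,6,-3)
river: ρ → (-3,6,5)
river: ρ → (5,4,-4)
river: ρ → (-4,4,5)
closes: descent 0, river 4
min |a| on river = 3

3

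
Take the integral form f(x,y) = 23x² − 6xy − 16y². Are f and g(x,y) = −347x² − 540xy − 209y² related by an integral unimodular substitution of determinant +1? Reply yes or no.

D₁ = 1508, D₂ = 1508
river cycle of f (length 4): (-16, 38, 1), (1, 38, -16), (-16, 26, 13), (13, 26, -16)
river cycle of g (length 4): (-16, 38, 1), (1, 38, -16), (-16, 26, 13), (13, 26, -16)
cycles coincide ⇒ equivalent

yes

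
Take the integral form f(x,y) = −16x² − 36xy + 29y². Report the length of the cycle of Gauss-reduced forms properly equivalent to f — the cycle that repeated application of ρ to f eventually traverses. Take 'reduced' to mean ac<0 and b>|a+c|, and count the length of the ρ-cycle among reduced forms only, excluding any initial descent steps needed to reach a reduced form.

D = 3152, ⌊√D⌋ = 56
descent: ρ → (29,36,-16)  [lands on river]
river: ρ → (-16,28,37)
river: ρ → (37,46,-7)
river: ρ → (-7,52,16)
river: ρ → (16,44,-19)
river: ρ → (-19,32,28)
river: ρ → (28,24,-23)
river: ρ → (-23,22,29)
ρ-cycle length = 8 (tail of 1 descent step not counted)

8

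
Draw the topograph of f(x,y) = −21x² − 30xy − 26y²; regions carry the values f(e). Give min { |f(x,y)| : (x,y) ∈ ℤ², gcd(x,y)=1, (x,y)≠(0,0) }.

translate: b→-12 (≡30 mod 42), so (21,30,26)→(21,-12,17)
flip: (21,-12,17)→(17,12,21)
reduced (well bottom): (17,12,21) with a≤c, −a<b≤a
well minimum |f| = |-17| = 17 (negative-definite)

17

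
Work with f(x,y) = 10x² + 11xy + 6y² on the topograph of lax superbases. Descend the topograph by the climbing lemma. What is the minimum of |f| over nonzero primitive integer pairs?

translate: b→-9 (≡11 mod 20), so (10,11,6)→(10,-9,5)
flip: (10,-9,5)→(5,9,10)
translate: b→-1 (≡9 mod 10), so (5,9,10)→(5,-1,6)
reduced (well bottom): (5,-1,6) with a≤c, −a<b≤a
well minimum = a = 5

5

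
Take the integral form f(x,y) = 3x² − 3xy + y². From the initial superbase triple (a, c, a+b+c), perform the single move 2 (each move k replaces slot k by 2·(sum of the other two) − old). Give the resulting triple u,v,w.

start (3,1,1) = (f(1,0),f(0,1),f(1,1))
replace slot 2: 2·(3+1) − 1 = 7 → (3,7,1)

3,7,1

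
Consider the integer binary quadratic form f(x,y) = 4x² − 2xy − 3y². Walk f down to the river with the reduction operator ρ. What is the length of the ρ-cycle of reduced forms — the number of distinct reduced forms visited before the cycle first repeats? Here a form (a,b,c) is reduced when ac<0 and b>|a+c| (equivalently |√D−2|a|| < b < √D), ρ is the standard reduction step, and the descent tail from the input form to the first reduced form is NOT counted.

D = 52, ⌊√D⌋ = 7
descent: ρ → (-3,2,4)  [lands on river]
river: ρ → (4,6,-1)
river: ρ → (-1,6,4)
river: ρ → (4,2,-3)
river: ρ → (-3,4,3)
river: ρ → (3,2,-4)
river: ρ → (-4,6,1)
river: ρ → (1,6,-4)
river: ρ → (-4,2,3)
river: ρ → (3,4,-3)
ρ-cycle length = 10 (tail of 1 descent step not counted)

10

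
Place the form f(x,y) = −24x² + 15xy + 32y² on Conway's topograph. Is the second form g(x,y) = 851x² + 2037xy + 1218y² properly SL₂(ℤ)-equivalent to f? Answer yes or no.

D₁ = 3297, D₂ = 3297
river cycle of f (length 22): (32, 49, -7), (-7, 49, 32), (32, 15, -24), (-24, 33, 23), (23, 13, -34), (-34, 55, 2), (2, 57, -6), (-6, 51, 29), (29, 7, -28), (-28, 49, 8), … (12 more)
river cycle of g (length 22): (32, 49, -7), (-7, 49, 32), (32, 15, -24), (-24, 33, 23), (23, 13, -34), (-34, 55, 2), (2, 57, -6), (-6, 51, 29), (29, 7, -28), (-28, 49, 8), … (12 more)
cycles coincide ⇒ equivalent

yes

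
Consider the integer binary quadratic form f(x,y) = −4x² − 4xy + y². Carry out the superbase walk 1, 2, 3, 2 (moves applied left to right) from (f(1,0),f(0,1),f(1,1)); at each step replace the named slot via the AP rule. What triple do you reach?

start (-4,1,-7) = (f(1,0),f(0,1),f(1,1))
replace slot 1: 2·(1+(-7)) − (-4) = -8 → (-8,1,-7)
replace slot 2: 2·((-8)+(-7)) − 1 = -31 → (-8,-31,-7)
replace slot 3: 2·((-8)+(-31)) − (-7) = -71 → (-8,-31,-71)
replace slot 2: 2·((-8)+(-71)) − (-31) = -127 → (-8,-127,-71)

-8,-127,-71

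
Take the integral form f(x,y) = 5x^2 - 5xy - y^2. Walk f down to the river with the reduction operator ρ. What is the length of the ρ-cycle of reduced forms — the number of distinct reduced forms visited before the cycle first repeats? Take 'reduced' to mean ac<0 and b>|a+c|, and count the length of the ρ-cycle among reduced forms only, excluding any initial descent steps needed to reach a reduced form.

D = 45, ⌊√D⌋ = 6
descent: ρ → (-1,5,5)  [lands on river]
river: ρ → (5,5,-1)
ρ-cycle length = 2 (tail of 1 descent step not counted)

2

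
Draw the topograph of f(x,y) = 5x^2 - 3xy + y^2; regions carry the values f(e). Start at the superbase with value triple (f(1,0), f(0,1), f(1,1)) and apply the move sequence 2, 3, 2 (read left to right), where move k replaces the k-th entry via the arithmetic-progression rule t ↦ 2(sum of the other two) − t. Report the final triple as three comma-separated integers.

start (5,1,3) = (f(1,0),f(0,1),f(1,1))
replace slot 2: 2·(5+3) − 1 = 15 → (5,15,3)
replace slot 3: 2·(5+15) − 3 = 37 → (5,15,37)
replace slot 2: 2·(5+37) − 15 = 69 → (5,69,37)

5,69,37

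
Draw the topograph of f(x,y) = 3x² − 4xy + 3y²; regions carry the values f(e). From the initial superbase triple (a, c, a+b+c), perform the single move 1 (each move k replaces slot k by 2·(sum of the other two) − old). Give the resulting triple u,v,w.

start (3,3,2) = (f(1,0),f(0,1),f(1,1))
replace slot 1: 2·(3+2) − 3 = 7 → (7,3,2)

7,3,2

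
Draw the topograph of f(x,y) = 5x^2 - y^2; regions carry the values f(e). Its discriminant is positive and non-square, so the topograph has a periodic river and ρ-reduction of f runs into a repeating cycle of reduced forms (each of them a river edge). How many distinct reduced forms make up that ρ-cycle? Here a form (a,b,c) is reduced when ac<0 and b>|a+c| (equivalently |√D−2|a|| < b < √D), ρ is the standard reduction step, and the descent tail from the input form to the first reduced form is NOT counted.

D = 20, ⌊√D⌋ = 4
descent: ρ → (-1,4,1)  [lands on river]
river: ρ → (1,4,-1)
ρ-cycle length = 2 (tail of 1 descent step not counted)

2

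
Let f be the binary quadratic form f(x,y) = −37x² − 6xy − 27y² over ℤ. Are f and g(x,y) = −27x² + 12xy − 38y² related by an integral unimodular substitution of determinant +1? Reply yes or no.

D₁ = -3960, D₂ = -3960
f is negative-definite; reduce −f:
−f: flip: (37,6,27)→(27,-6,37)
−f: reduced (well bottom): (27,-6,37) with a≤c, −a<b≤a
flip sign back: reduced form of f is (-27,6,-37)
g is negative-definite; reduce −g:
−g: reduced (well bottom): (27,-12,38) with a≤c, −a<b≤a
flip sign back: reduced form of g is (-27,12,-38)
reduced forms (-27, 6, -37) vs (-27, 12, -38) ⇒ inequivalent

no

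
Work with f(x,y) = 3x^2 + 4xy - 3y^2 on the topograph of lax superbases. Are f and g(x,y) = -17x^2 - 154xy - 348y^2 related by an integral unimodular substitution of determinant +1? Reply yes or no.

D₁ = 52, D₂ = 52
river cycle of f (length 10): (-3, 2, 4), (4, 6, -1), (-1, 6, 4), (4, 2, -3), (-3, 4, 3), (3, 2, -4), (-4, 6, 1), (1, 6, -4), (-4, 2, 3), (3, 4, -3)
river cycle of g (length 10): (-3, 2, 4), (4, 6, -1), (-1, 6, 4), (4, 2, -3), (-3, 4, 3), (3, 2, -4), (-4, 6, 1), (1, 6, -4), (-4, 2, 3), (3, 4, -3)
cycles coincide ⇒ equivalent

yes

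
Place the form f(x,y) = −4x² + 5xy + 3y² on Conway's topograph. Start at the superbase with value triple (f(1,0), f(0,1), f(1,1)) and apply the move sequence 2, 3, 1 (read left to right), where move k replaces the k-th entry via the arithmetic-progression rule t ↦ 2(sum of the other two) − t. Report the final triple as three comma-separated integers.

start (-4,3,4) = (f(1,0),f(0,1),f(1,1))
replace slot 2: 2·((-4)+4) − 3 = -3 → (-4,-3,4)
replace slot 3: 2·((-4)+(-3)) − 4 = -18 → (-4,-3,-18)
replace slot 1: 2·((-3)+(-18)) − (-4) = -38 → (-38,-3,-18)

-38,-3,-18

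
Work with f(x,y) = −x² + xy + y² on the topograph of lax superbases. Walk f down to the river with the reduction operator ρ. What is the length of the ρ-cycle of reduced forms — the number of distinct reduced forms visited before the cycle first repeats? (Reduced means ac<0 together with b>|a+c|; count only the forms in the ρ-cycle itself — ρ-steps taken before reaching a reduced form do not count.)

D = 5, ⌊√D⌋ = 2
river: ρ → (1,1,-1)
river: ρ → (-1,1,1)
ρ-cycle length = 2 (tail of 0 descent steps not counted)

2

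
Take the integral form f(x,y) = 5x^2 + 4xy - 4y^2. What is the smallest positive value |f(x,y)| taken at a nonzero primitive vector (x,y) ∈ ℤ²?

river: ρ → (-4,4,5)
river: ρ → (5,6,-3)
river: ρ → (-3,6,5)
river: ρ → (5,4,-4)
closes: descent 0, river 4
min |a| on river = 3

3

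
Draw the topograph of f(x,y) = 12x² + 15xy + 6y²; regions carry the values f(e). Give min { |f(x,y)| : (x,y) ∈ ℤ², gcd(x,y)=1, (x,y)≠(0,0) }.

translate: b→-9 (≡15 mod 24), so (12,15,6)→(12,-9,3)
flip: (12,-9,3)→(3,9,12)
translate: b→3 (≡9 mod 6), so (3,9,12)→(3,3,6)
reduced (well bottom): (3,3,6) with a≤c, −a<b≤a
well minimum = a = 3

3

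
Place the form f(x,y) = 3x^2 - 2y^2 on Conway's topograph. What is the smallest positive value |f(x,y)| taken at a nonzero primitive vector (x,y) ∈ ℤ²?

descent: ρ → (-2,4,1)  [lands on river]
river: ρ → (1,4,-2)
closes: descent 1, river 2
min |a| on river = 1

1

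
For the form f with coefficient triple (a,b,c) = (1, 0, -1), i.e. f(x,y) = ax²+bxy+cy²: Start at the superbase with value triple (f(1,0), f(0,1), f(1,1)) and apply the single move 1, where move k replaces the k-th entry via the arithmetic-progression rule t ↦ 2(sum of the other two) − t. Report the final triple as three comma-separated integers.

start (1,-1,0) = (f(1,0),f(0,1),f(1,1))
replace slot 1: 2·((-1)+0) − 1 = -3 → (-3,-1,0)

-3,-1,0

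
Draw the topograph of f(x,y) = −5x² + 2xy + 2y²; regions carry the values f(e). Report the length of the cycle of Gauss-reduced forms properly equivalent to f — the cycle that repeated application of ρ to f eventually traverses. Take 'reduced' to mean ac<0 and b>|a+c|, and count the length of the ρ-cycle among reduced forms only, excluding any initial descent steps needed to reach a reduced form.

D = 44, ⌊√D⌋ = 6
descent: ρ → (2,6,-1)  [lands on river]
river: ρ → (-1,6,2)
ρ-cycle length = 2 (tail of 1 descent step not counted)

2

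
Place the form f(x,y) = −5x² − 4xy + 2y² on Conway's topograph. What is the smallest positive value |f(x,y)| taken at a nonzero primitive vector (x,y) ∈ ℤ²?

descent: ρ → (2,4,-5)  [lands on river]
river: ρ → (-5,6,1)
river: ρ → (1,6,-5)
river: ρ → (-5,4,2)
closes: descent 1, river 4
min |a| on river = 1

1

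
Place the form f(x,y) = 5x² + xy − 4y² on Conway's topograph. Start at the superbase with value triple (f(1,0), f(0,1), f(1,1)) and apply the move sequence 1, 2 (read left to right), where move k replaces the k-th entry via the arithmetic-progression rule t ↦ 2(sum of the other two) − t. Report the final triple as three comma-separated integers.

start (5,-4,2) = (f(1,0),f(0,1),f(1,1))
replace slot 1: 2·((-4)+2) − 5 = -9 → (-9,-4,2)
replace slot 2: 2·((-9)+2) − (-4) = -10 → (-9,-10,2)

-9,-10,2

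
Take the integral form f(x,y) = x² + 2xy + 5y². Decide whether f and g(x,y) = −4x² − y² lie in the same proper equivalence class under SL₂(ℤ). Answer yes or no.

D₁ = -16, D₂ = -16
f: translate: b→0 (≡2 mod 2), so (1,2,5)→(1,0,4)
f: reduced (well bottom): (1,0,4) with a≤c, −a<b≤a
g is negative-definite; reduce −g:
−g: flip: (4,0,1)→(1,0,4)
−g: reduced (well bottom): (1,0,4) with a≤c, −a<b≤a
flip sign back: reduced form of g is (-1,0,-4)
reduced forms (1, 0, 4) vs (-1, 0, -4) ⇒ inequivalent

no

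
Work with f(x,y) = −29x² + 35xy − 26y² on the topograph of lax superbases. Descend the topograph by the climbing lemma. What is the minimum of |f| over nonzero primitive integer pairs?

translate: b→23 (≡-35 mod 58), so (29,-35,26)→(29,23,20)
flip: (29,23,20)→(20,-23,29)
translate: b→17 (≡-23 mod 40), so (20,-23,29)→(20,17,26)
reduced (well bottom): (20,17,26) with a≤c, −a<b≤a
well minimum |f| = |-20| = 20 (negative-definite)

20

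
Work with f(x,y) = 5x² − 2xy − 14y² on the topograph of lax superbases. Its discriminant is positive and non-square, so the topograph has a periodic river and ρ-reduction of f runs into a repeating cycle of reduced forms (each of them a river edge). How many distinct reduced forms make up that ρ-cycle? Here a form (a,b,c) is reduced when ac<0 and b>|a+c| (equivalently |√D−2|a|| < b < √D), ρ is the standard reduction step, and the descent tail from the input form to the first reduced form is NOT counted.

D = 284, ⌊√D⌋ = 16
descent: ρ → (-14,2,5)
descent: ρ → (5,8,-11)  [lands on river]
river: ρ → (-11,14,2)
river: ρ → (2,14,-11)
river: ρ → (-11,8,5)
river: ρ → (5,12,-7)
river: ρ → (-7,16,1)
river: ρ → (1,16,-7)
river: ρ → (-7,12,5)
ρ-cycle length = 8 (tail of 2 descent steps not counted)

8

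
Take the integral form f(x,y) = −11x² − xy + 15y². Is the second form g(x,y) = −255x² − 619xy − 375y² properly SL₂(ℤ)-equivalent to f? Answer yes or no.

D₁ = 661, D₂ = 661
river cycle of f (length 22): (-11, 21, 5), (5, 19, -15), (-15, 11, 9), (9, 25, -1), (-1, 25, 9), (9, 11, -15), (-15, 19, 5), (5, 21, -11), (-11, 23, 3), (3, 25, -3), … (12 more)
river cycle of g (length 22): (-11, 21, 5), (5, 19, -15), (-15, 11, 9), (9, 25, -1), (-1, 25, 9), (9, 11, -15), (-15, 19, 5), (5, 21, -11), (-11, 23, 3), (3, 25, -3), … (12 more)
cycles coincide ⇒ equivalent

yes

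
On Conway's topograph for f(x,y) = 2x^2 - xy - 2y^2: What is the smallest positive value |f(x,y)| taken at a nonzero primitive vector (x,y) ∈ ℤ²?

descent: ρ → (-2,1,2)  [lands on river]
river: ρ → (2,3,-1)
river: ρ → (-1,3,2)
river: ρ → (2,1,-2)
river: ρ → (-2,3,1)
river: ρ → (1,3,-2)
closes: descent 1, river 6
min |a| on river = 1

1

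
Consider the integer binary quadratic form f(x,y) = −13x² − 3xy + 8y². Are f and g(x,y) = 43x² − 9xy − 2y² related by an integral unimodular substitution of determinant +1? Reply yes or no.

D₁ = 425, D₂ = 425
river cycle of f (length 10): (8, 19, -2), (-2, 17, 17), (17, 17, -2), (-2, 19, 8), (8, 13, -8), (-8, 19, 2), (2, 17, -17), (-17, 17, 2), (2, 19, -8), (-8, 13, 8)
river cycle of g (length 10): (-2, 17, 17), (17, 17, -2), (-2, 19, 8), (8, 13, -8), (-8, 19, 2), (2, 17, -17), (-17, 17, 2), (2, 19, -8), (-8, 13, 8), (8, 19, -2)
cycles coincide ⇒ equivalent

yes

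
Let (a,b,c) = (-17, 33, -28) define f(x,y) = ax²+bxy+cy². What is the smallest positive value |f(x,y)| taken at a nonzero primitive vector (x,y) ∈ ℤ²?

translate: b→1 (≡-33 mod 34), so (17,-33,28)→(17,1,12)
flip: (17,1,12)→(12,-1,17)
reduced (well bottom): (12,-1,17) with a≤c, −a<b≤a
well minimum |f| = |-12| = 12 (negative-definite)

12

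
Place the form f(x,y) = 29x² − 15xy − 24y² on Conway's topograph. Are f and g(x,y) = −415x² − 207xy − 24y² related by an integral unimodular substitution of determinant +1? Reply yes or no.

D₁ = 3009, D₂ = 3009
river cycle of f (length 28): (-24, 15, 29), (29, 43, -10), (-10, 37, 41), (41, 45, -6), (-6, 51, 17), (17, 51, -6), (-6, 45, 41), (41, 37, -10), (-10, 43, 29), (29, 15, -24), … (18 more)
river cycle of g (length 28): (-24, 15, 29), (29, 43, -10), (-10, 37, 41), (41, 45, -6), (-6, 51, 17), (17, 51, -6), (-6, 45, 41), (41, 37, -10), (-10, 43, 29), (29, 15, -24), … (18 more)
cycles coincide ⇒ equivalent

yes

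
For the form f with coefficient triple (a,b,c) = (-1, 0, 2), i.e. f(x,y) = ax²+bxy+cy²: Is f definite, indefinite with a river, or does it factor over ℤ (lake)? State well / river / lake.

D = b²−4ac = 0² − 4·(-1)·2 = 8
D > 0 non-square ⇒ indefinite ⇒ periodic river

river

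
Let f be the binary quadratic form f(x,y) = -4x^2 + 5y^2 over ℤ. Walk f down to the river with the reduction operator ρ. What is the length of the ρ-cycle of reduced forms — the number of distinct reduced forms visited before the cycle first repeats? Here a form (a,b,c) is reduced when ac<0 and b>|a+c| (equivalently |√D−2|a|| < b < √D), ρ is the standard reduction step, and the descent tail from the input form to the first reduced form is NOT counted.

D = 80, ⌊√D⌋ = 8
descent: ρ → (5,0,-4)
descent: ρ → (-4,8,1)  [lands on river]
river: ρ → (1,8,-4)
ρ-cycle length = 2 (tail of 2 descent steps not counted)

2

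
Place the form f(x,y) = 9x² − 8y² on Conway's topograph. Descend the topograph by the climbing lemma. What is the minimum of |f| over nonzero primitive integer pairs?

descent: ρ → (-8,16,1)  [lands on river]
river: ρ → (1,16,-8)
closes: descent 1, river 2
min |a| on river = 1

1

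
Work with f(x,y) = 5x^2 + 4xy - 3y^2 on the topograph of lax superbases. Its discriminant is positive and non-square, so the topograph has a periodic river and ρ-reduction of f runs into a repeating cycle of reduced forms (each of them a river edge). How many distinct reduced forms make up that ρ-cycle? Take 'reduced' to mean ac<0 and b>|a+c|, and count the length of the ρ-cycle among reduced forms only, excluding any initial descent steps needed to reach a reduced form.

D = 76, ⌊√D⌋ = 8
river: ρ → (-3,8,1)
river: ρ → (1,8,-3)
river: ρ → (-3,4,5)
river: ρ → (5,6,-2)
river: ρ → (-2,6,5)
river: ρ → (5,4,-3)
ρ-cycle length = 6 (tail of 0 descent steps not counted)

6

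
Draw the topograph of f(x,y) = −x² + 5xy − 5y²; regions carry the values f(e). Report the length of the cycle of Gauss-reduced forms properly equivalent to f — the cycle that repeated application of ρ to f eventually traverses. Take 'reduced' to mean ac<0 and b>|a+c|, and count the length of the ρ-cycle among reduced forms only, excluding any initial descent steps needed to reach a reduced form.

D = 5, ⌊√D⌋ = 2
descent: ρ → (-5,5,-1)
descent: ρ → (-1,1,1)  [lands on river]
river: ρ → (1,1,-1)
ρ-cycle length = 2 (tail of 2 descent steps not counted)

2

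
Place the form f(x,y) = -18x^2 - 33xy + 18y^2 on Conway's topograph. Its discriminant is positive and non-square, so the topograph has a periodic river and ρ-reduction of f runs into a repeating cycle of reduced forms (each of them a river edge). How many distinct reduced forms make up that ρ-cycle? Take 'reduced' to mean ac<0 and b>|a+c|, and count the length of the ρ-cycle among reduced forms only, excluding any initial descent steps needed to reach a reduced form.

D = 2385, ⌊√D⌋ = 48
descent: ρ → (18,33,-18)  [lands on river]
river: ρ → (-18,39,12)
river: ρ → (12,33,-27)
river: ρ → (-27,21,18)
river: ρ → (18,15,-30)
river: ρ → (-30,45,3)
river: ρ → (3,45,-30)
river: ρ → (-30,15,18)
river: ρ → (18,21,-27)
river: ρ → (-27,33,12)
river: ρ → (12,39,-18)
river: ρ → (-18,33,18)
river: ρ → (18,39,-12)
river: ρ → (-12,33,27)
river: ρ → (27,21,-18)
river: ρ → (-18,15,30)
river: ρ → (30,45,-3)
river: ρ → (-3,45,30)
river: ρ → (30,15,-18)
river: ρ → (-18,21,27)
river: ρ → (27,33,-12)
river: ρ → (-12,39,18)
ρ-cycle length = 22 (tail of 1 descent step not counted)

22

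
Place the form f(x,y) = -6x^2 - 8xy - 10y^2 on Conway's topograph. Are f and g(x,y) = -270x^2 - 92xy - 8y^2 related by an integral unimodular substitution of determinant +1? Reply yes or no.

D₁ = -176, D₂ = -176
f is negative-definite; reduce −f:
−f: translate: b→-4 (≡8 mod 12), so (6,8,10)→(6,-4,8)
−f: reduced (well bottom): (6,-4,8) with a≤c, −a<b≤a
flip sign back: reduced form of f is (-6,4,-8)
g is negative-definite; reduce −g:
−g: flip: (270,92,8)→(8,-92,270)
−g: translate: b→4 (≡-92 mod 16), so (8,-92,270)→(8,4,6)
−g: flip: (8,4,6)→(6,-4,8)
−g: reduced (well bottom): (6,-4,8) with a≤c, −a<b≤a
flip sign back: reduced form of g is (-6,4,-8)
reduced forms (-6, 4, -8) vs (-6, 4, -8) ⇒ equivalent

yes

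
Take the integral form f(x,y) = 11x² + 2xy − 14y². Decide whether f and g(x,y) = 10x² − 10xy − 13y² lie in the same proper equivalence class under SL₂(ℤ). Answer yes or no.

D₁ = 620, D₂ = 620
river cycle of f (length 4): (11, 24, -1), (-1, 24, 11), (11, 20, -5), (-5, 20, 11)
river cycle of g (length 8): (-13, 10, 10), (10, 10, -13), (-13, 16, 7), (7, 12, -17), (-17, 22, 2), (2, 22, -17), (-17, 12, 7), (7, 16, -13)
cycles differ ⇒ inequivalent

no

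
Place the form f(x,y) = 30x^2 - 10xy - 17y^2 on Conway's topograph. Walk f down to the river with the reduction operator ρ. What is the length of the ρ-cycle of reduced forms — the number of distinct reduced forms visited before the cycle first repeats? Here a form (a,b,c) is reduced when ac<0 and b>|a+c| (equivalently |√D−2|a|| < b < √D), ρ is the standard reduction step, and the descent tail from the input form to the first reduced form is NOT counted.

D = 2140, ⌊√D⌋ = 46
descent: ρ → (-17,44,3)  [lands on river]
river: ρ → (3,46,-2)
river: ρ → (-2,46,3)
river: ρ → (3,44,-17)
river: ρ → (-17,24,23)
river: ρ → (23,22,-18)
river: ρ → (-18,14,27)
river: ρ → (27,40,-5)
river: ρ → (-5,40,27)
river: ρ → (27,14,-18)
river: ρ → (-18,22,23)
river: ρ → (23,24,-17)
ρ-cycle length = 12 (tail of 1 descent step not counted)

12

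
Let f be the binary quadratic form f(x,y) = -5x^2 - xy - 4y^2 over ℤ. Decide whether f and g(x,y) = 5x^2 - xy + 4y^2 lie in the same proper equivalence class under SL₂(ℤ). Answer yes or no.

D₁ = -79, D₂ = -79
f is negative-definite; reduce −f:
−f: flip: (5,1,4)→(4,-1,5)
−f: reduced (well bottom): (4,-1,5) with a≤c, −a<b≤a
flip sign back: reduced form of f is (-4,1,-5)
g: flip: (5,-1,4)→(4,1,5)
g: reduced (well bottom): (4,1,5) with a≤c, −a<b≤a
reduced forms (-4, 1, -5) vs (4, 1, 5) ⇒ inequivalent

no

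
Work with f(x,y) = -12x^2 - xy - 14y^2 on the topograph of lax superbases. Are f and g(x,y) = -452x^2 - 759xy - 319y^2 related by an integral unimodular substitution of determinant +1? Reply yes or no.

D₁ = -671, D₂ = -671
f is negative-definite; reduce −f:
−f: reduced (well bottom): (12,1,14) with a≤c, −a<b≤a
flip sign back: reduced form of f is (-12,-1,-14)
g is negative-definite; reduce −g:
−g: translate: b→-145 (≡759 mod 904), so (452,759,319)→(452,-145,12)
−g: flip: (452,-145,12)→(12,145,452)
−g: translate: b→1 (≡145 mod 24), so (12,145,452)→(12,1,14)
−g: reduced (well bottom): (12,1,14) with a≤c, −a<b≤a
flip sign back: reduced form of g is (-12,-1,-14)
reduced forms (-12, -1, -14) vs (-12, -1, -14) ⇒ equivalent

yes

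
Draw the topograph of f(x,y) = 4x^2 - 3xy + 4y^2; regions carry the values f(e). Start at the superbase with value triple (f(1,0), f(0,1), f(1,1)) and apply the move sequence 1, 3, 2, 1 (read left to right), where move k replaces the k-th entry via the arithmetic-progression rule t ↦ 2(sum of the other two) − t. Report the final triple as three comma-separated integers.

start (4,4,5) = (f(1,0),f(0,1),f(1,1))
replace slot 1: 2·(4+5) − 4 = 14 → (14,4,5)
replace slot 3: 2·(14+4) − 5 = 31 → (14,4,31)
replace slot 2: 2·(14+31) − 4 = 86 → (14,86,31)
replace slot 1: 2·(86+31) − 14 = 220 → (220,86,31)

220,86,31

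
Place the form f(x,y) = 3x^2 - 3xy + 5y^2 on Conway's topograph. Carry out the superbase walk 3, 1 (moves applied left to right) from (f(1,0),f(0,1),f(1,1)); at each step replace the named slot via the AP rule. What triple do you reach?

start (3,5,5) = (f(1,0),f(0,1),f(1,1))
replace slot 3: 2·(3+5) − 5 = 11 → (3,5,11)
replace slot 1: 2·(5+11) − 3 = 29 → (29,5,11)

29,5,11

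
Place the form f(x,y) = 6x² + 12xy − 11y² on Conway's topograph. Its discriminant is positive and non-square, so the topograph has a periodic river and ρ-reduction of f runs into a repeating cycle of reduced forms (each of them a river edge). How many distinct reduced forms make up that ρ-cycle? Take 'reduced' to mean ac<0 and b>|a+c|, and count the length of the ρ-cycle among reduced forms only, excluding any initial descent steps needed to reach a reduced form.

D = 408, ⌊√D⌋ = 20
river: ρ → (-11,10,7)
river: ρ → (7,18,-3)
river: ρ → (-3,18,7)
river: ρ → (7,10,-11)
river: ρ → (-11,12,6)
river: ρ → (6,12,-11)
ρ-cycle length = 6 (tail of 0 descent steps not counted)

6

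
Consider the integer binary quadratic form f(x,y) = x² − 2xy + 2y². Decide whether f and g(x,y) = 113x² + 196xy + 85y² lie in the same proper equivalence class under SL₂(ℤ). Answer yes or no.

D₁ = -4, D₂ = -4
f: translate: b→0 (≡-2 mod 2), so (1,-2,2)→(1,0,1)
f: reduced (well bottom): (1,0,1) with a≤c, −a<b≤a
g: translate: b→-30 (≡196 mod 226), so (113,196,85)→(113,-30,2)
g: flip: (113,-30,2)→(2,30,113)
g: translate: b→2 (≡30 mod 4), so (2,30,113)→(2,2,1)
g: flip: (2,2,1)→(1,-2,2)
g: translate: b→0 (≡-2 mod 2), so (1,-2,2)→(1,0,1)
g: reduced (well bottom): (1,0,1) with a≤c, −a<b≤a
reduced forms (1, 0, 1) vs (1, 0, 1) ⇒ equivalent

yes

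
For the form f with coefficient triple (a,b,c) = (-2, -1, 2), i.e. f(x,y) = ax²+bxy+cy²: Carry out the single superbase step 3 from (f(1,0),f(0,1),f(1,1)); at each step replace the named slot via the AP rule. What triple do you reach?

start (-2,2,-1) = (f(1,0),f(0,1),f(1,1))
replace slot 3: 2·((-2)+2) − (-1) = 1 → (-2,2,1)

-2,2,1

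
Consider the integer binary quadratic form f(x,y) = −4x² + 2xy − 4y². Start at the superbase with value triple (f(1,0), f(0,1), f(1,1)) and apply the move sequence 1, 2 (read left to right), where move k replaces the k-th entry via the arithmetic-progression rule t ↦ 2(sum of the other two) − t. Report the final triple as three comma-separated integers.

start (-4,-4,-6) = (f(1,0),f(0,1),f(1,1))
replace slot 1: 2·((-4)+(-6)) − (-4) = -16 → (-16,-4,-6)
replace slot 2: 2·((-16)+(-6)) − (-4) = -40 → (-16,-40,-6)

-16,-40,-6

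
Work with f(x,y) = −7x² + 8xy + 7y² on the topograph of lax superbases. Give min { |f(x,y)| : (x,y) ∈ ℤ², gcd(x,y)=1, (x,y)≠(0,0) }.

river: ρ → (7,6,-8)
river: ρ → (-8,10,5)
river: ρ → (5,10,-8)
river: ρ → (-8,6,7)
river: ρ → (7,8,-7)
river: ρ → (-7,6,8)
river: ρ → (8,10,-5)
river: ρ → (-5,10,8)
river: ρ → (8,6,-7)
river: ρ → (-7,8,7)
closes: descent 0, river 10
min |a| on river = 5

5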